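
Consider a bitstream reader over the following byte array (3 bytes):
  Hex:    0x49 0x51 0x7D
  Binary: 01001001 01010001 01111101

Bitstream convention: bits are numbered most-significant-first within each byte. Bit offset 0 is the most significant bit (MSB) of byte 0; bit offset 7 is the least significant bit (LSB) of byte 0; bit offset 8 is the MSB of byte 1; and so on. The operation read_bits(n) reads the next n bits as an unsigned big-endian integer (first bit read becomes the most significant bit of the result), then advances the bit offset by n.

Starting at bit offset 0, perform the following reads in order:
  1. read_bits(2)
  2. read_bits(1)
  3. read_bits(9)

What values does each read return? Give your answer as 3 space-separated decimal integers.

Answer: 1 0 149

Derivation:
Read 1: bits[0:2] width=2 -> value=1 (bin 01); offset now 2 = byte 0 bit 2; 22 bits remain
Read 2: bits[2:3] width=1 -> value=0 (bin 0); offset now 3 = byte 0 bit 3; 21 bits remain
Read 3: bits[3:12] width=9 -> value=149 (bin 010010101); offset now 12 = byte 1 bit 4; 12 bits remain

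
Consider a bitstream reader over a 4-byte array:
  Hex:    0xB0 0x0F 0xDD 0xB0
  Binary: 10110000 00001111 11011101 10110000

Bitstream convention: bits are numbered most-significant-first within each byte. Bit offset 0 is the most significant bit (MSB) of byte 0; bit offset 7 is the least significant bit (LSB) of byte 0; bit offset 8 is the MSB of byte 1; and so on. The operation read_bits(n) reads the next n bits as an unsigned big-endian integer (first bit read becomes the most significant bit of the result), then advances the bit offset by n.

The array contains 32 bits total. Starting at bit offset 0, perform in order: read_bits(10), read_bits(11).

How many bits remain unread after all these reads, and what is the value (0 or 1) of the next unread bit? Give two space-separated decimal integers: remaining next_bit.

Read 1: bits[0:10] width=10 -> value=704 (bin 1011000000); offset now 10 = byte 1 bit 2; 22 bits remain
Read 2: bits[10:21] width=11 -> value=507 (bin 00111111011); offset now 21 = byte 2 bit 5; 11 bits remain

Answer: 11 1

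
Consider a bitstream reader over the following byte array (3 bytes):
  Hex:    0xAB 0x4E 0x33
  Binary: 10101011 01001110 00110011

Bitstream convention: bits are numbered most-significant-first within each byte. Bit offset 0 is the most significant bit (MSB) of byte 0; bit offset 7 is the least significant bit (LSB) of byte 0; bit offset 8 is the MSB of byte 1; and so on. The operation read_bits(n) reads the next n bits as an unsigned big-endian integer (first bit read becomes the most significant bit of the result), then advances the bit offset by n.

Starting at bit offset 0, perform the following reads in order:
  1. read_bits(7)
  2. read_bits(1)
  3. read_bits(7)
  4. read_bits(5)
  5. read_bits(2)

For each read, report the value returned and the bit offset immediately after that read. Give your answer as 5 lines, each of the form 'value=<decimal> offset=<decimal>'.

Read 1: bits[0:7] width=7 -> value=85 (bin 1010101); offset now 7 = byte 0 bit 7; 17 bits remain
Read 2: bits[7:8] width=1 -> value=1 (bin 1); offset now 8 = byte 1 bit 0; 16 bits remain
Read 3: bits[8:15] width=7 -> value=39 (bin 0100111); offset now 15 = byte 1 bit 7; 9 bits remain
Read 4: bits[15:20] width=5 -> value=3 (bin 00011); offset now 20 = byte 2 bit 4; 4 bits remain
Read 5: bits[20:22] width=2 -> value=0 (bin 00); offset now 22 = byte 2 bit 6; 2 bits remain

Answer: value=85 offset=7
value=1 offset=8
value=39 offset=15
value=3 offset=20
value=0 offset=22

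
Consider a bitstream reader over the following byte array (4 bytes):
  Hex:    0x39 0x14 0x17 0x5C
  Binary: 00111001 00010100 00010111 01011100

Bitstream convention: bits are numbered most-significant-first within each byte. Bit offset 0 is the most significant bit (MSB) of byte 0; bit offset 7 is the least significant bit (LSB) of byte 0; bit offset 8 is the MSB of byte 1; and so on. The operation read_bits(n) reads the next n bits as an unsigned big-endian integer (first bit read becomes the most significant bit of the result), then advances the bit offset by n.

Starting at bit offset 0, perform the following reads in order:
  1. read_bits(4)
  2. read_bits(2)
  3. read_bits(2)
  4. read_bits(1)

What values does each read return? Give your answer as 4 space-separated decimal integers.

Answer: 3 2 1 0

Derivation:
Read 1: bits[0:4] width=4 -> value=3 (bin 0011); offset now 4 = byte 0 bit 4; 28 bits remain
Read 2: bits[4:6] width=2 -> value=2 (bin 10); offset now 6 = byte 0 bit 6; 26 bits remain
Read 3: bits[6:8] width=2 -> value=1 (bin 01); offset now 8 = byte 1 bit 0; 24 bits remain
Read 4: bits[8:9] width=1 -> value=0 (bin 0); offset now 9 = byte 1 bit 1; 23 bits remain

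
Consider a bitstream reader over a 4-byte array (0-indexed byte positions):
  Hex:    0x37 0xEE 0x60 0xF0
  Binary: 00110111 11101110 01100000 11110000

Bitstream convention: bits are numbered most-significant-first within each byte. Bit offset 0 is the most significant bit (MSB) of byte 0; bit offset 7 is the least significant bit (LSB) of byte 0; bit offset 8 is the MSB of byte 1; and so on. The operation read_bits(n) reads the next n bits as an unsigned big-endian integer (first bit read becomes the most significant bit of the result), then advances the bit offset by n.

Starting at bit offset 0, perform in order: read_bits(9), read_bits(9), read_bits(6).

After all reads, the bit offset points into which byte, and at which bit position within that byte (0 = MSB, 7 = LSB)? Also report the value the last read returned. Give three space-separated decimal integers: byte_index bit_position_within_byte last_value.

Read 1: bits[0:9] width=9 -> value=111 (bin 001101111); offset now 9 = byte 1 bit 1; 23 bits remain
Read 2: bits[9:18] width=9 -> value=441 (bin 110111001); offset now 18 = byte 2 bit 2; 14 bits remain
Read 3: bits[18:24] width=6 -> value=32 (bin 100000); offset now 24 = byte 3 bit 0; 8 bits remain

Answer: 3 0 32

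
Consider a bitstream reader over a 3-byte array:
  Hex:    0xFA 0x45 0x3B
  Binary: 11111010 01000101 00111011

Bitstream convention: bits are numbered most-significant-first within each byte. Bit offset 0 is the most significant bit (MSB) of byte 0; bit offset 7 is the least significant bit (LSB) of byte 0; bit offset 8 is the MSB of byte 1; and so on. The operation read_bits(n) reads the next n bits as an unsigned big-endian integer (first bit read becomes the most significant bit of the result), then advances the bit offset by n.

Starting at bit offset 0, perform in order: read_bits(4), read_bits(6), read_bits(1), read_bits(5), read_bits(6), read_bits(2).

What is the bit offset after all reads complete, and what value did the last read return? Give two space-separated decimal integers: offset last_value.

Read 1: bits[0:4] width=4 -> value=15 (bin 1111); offset now 4 = byte 0 bit 4; 20 bits remain
Read 2: bits[4:10] width=6 -> value=41 (bin 101001); offset now 10 = byte 1 bit 2; 14 bits remain
Read 3: bits[10:11] width=1 -> value=0 (bin 0); offset now 11 = byte 1 bit 3; 13 bits remain
Read 4: bits[11:16] width=5 -> value=5 (bin 00101); offset now 16 = byte 2 bit 0; 8 bits remain
Read 5: bits[16:22] width=6 -> value=14 (bin 001110); offset now 22 = byte 2 bit 6; 2 bits remain
Read 6: bits[22:24] width=2 -> value=3 (bin 11); offset now 24 = byte 3 bit 0; 0 bits remain

Answer: 24 3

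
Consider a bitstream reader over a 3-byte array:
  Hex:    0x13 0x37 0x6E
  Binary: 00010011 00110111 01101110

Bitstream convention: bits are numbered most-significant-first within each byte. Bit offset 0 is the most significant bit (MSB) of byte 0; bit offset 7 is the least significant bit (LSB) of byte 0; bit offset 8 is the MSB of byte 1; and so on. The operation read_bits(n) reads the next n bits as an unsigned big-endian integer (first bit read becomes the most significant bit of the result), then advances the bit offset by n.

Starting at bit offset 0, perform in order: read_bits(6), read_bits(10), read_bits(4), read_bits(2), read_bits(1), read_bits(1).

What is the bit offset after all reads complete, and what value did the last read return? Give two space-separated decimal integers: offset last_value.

Answer: 24 0

Derivation:
Read 1: bits[0:6] width=6 -> value=4 (bin 000100); offset now 6 = byte 0 bit 6; 18 bits remain
Read 2: bits[6:16] width=10 -> value=823 (bin 1100110111); offset now 16 = byte 2 bit 0; 8 bits remain
Read 3: bits[16:20] width=4 -> value=6 (bin 0110); offset now 20 = byte 2 bit 4; 4 bits remain
Read 4: bits[20:22] width=2 -> value=3 (bin 11); offset now 22 = byte 2 bit 6; 2 bits remain
Read 5: bits[22:23] width=1 -> value=1 (bin 1); offset now 23 = byte 2 bit 7; 1 bits remain
Read 6: bits[23:24] width=1 -> value=0 (bin 0); offset now 24 = byte 3 bit 0; 0 bits remain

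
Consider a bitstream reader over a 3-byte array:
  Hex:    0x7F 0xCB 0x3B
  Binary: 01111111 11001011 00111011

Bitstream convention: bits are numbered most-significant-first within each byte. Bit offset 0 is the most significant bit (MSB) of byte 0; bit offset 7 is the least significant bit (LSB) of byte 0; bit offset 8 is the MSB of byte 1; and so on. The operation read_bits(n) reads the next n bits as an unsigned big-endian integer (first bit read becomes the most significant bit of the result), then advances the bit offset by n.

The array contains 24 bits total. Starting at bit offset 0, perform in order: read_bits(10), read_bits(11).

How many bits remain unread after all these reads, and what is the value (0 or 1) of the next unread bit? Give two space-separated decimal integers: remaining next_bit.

Answer: 3 0

Derivation:
Read 1: bits[0:10] width=10 -> value=511 (bin 0111111111); offset now 10 = byte 1 bit 2; 14 bits remain
Read 2: bits[10:21] width=11 -> value=359 (bin 00101100111); offset now 21 = byte 2 bit 5; 3 bits remain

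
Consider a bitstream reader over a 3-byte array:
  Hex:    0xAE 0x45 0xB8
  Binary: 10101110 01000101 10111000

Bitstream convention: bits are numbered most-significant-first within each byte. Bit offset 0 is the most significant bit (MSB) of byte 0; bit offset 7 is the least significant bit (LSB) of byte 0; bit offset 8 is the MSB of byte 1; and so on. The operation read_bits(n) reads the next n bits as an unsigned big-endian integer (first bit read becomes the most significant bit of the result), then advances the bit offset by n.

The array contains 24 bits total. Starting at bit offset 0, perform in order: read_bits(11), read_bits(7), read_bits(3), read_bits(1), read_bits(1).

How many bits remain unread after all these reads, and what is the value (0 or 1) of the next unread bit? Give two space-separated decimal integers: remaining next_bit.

Read 1: bits[0:11] width=11 -> value=1394 (bin 10101110010); offset now 11 = byte 1 bit 3; 13 bits remain
Read 2: bits[11:18] width=7 -> value=22 (bin 0010110); offset now 18 = byte 2 bit 2; 6 bits remain
Read 3: bits[18:21] width=3 -> value=7 (bin 111); offset now 21 = byte 2 bit 5; 3 bits remain
Read 4: bits[21:22] width=1 -> value=0 (bin 0); offset now 22 = byte 2 bit 6; 2 bits remain
Read 5: bits[22:23] width=1 -> value=0 (bin 0); offset now 23 = byte 2 bit 7; 1 bits remain

Answer: 1 0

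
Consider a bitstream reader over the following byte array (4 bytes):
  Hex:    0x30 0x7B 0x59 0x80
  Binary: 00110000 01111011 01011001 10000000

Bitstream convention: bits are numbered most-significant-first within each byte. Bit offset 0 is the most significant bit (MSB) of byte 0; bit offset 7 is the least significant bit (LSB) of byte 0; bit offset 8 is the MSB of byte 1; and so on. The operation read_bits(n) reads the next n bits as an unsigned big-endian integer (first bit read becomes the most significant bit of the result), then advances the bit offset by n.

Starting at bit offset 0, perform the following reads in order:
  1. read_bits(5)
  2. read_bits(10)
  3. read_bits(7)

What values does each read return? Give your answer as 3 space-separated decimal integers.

Read 1: bits[0:5] width=5 -> value=6 (bin 00110); offset now 5 = byte 0 bit 5; 27 bits remain
Read 2: bits[5:15] width=10 -> value=61 (bin 0000111101); offset now 15 = byte 1 bit 7; 17 bits remain
Read 3: bits[15:22] width=7 -> value=86 (bin 1010110); offset now 22 = byte 2 bit 6; 10 bits remain

Answer: 6 61 86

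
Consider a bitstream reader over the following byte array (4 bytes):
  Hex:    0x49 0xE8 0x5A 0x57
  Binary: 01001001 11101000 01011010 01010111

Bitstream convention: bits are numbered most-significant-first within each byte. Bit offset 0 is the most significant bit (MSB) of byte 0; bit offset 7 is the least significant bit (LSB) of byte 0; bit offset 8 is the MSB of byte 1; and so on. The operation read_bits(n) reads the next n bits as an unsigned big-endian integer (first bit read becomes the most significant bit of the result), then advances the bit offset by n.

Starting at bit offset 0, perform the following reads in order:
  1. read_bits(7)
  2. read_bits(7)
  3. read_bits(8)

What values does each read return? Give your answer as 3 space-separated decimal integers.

Read 1: bits[0:7] width=7 -> value=36 (bin 0100100); offset now 7 = byte 0 bit 7; 25 bits remain
Read 2: bits[7:14] width=7 -> value=122 (bin 1111010); offset now 14 = byte 1 bit 6; 18 bits remain
Read 3: bits[14:22] width=8 -> value=22 (bin 00010110); offset now 22 = byte 2 bit 6; 10 bits remain

Answer: 36 122 22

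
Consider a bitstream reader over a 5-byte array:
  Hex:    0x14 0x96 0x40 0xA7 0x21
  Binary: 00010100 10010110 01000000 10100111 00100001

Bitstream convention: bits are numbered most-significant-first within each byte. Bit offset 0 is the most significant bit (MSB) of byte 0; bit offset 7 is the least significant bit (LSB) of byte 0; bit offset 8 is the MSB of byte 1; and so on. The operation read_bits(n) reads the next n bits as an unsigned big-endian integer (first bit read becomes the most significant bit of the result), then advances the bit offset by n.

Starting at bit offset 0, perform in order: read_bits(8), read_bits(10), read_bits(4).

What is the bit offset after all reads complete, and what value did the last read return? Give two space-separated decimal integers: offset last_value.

Answer: 22 0

Derivation:
Read 1: bits[0:8] width=8 -> value=20 (bin 00010100); offset now 8 = byte 1 bit 0; 32 bits remain
Read 2: bits[8:18] width=10 -> value=601 (bin 1001011001); offset now 18 = byte 2 bit 2; 22 bits remain
Read 3: bits[18:22] width=4 -> value=0 (bin 0000); offset now 22 = byte 2 bit 6; 18 bits remain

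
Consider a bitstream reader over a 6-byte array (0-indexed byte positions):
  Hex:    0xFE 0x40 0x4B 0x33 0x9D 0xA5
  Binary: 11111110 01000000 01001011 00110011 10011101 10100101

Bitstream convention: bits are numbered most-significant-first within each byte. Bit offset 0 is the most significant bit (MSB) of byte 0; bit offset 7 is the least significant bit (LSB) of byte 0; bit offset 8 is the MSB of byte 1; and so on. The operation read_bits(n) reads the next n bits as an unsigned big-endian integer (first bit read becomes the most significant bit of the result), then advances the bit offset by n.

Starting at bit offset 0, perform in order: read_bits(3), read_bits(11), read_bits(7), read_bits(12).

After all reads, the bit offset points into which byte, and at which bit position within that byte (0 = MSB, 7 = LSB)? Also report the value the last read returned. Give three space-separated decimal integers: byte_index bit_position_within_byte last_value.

Answer: 4 1 1639

Derivation:
Read 1: bits[0:3] width=3 -> value=7 (bin 111); offset now 3 = byte 0 bit 3; 45 bits remain
Read 2: bits[3:14] width=11 -> value=1936 (bin 11110010000); offset now 14 = byte 1 bit 6; 34 bits remain
Read 3: bits[14:21] width=7 -> value=9 (bin 0001001); offset now 21 = byte 2 bit 5; 27 bits remain
Read 4: bits[21:33] width=12 -> value=1639 (bin 011001100111); offset now 33 = byte 4 bit 1; 15 bits remain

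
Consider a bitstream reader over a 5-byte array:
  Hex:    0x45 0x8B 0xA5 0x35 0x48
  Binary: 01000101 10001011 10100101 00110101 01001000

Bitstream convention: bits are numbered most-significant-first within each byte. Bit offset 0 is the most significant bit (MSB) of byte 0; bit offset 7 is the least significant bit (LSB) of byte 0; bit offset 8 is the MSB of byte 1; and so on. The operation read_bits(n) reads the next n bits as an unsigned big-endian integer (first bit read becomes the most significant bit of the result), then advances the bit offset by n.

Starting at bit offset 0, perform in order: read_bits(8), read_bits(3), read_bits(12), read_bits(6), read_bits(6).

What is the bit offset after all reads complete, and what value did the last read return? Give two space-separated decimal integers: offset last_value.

Answer: 35 42

Derivation:
Read 1: bits[0:8] width=8 -> value=69 (bin 01000101); offset now 8 = byte 1 bit 0; 32 bits remain
Read 2: bits[8:11] width=3 -> value=4 (bin 100); offset now 11 = byte 1 bit 3; 29 bits remain
Read 3: bits[11:23] width=12 -> value=1490 (bin 010111010010); offset now 23 = byte 2 bit 7; 17 bits remain
Read 4: bits[23:29] width=6 -> value=38 (bin 100110); offset now 29 = byte 3 bit 5; 11 bits remain
Read 5: bits[29:35] width=6 -> value=42 (bin 101010); offset now 35 = byte 4 bit 3; 5 bits remain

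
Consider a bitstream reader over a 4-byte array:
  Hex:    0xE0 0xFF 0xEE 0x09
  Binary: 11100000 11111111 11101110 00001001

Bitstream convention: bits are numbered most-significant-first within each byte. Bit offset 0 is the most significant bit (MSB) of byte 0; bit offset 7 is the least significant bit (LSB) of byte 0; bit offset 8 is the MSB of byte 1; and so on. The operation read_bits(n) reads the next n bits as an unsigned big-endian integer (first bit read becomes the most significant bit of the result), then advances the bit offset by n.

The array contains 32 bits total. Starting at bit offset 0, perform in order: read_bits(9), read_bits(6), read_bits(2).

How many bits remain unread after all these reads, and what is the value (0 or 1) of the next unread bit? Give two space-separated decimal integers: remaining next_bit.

Answer: 15 1

Derivation:
Read 1: bits[0:9] width=9 -> value=449 (bin 111000001); offset now 9 = byte 1 bit 1; 23 bits remain
Read 2: bits[9:15] width=6 -> value=63 (bin 111111); offset now 15 = byte 1 bit 7; 17 bits remain
Read 3: bits[15:17] width=2 -> value=3 (bin 11); offset now 17 = byte 2 bit 1; 15 bits remain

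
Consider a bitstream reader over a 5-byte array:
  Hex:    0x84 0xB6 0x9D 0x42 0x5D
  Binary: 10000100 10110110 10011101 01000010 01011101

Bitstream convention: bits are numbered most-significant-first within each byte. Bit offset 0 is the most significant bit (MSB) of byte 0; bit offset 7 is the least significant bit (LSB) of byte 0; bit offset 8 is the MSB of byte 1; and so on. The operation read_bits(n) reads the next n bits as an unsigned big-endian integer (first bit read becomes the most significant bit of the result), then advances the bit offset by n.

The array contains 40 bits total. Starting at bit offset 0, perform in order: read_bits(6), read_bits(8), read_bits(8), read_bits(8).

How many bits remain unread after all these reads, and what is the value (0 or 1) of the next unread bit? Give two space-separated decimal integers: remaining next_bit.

Answer: 10 1

Derivation:
Read 1: bits[0:6] width=6 -> value=33 (bin 100001); offset now 6 = byte 0 bit 6; 34 bits remain
Read 2: bits[6:14] width=8 -> value=45 (bin 00101101); offset now 14 = byte 1 bit 6; 26 bits remain
Read 3: bits[14:22] width=8 -> value=167 (bin 10100111); offset now 22 = byte 2 bit 6; 18 bits remain
Read 4: bits[22:30] width=8 -> value=80 (bin 01010000); offset now 30 = byte 3 bit 6; 10 bits remain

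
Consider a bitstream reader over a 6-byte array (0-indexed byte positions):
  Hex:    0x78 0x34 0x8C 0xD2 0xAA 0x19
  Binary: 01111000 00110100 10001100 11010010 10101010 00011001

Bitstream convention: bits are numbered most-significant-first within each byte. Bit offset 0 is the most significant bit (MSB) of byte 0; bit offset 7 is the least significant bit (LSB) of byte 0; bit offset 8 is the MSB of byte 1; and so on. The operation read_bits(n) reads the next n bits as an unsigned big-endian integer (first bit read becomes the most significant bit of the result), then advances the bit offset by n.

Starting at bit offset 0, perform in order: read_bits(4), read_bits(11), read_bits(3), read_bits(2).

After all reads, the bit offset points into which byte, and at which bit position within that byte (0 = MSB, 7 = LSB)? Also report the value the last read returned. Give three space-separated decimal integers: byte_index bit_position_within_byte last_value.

Answer: 2 4 0

Derivation:
Read 1: bits[0:4] width=4 -> value=7 (bin 0111); offset now 4 = byte 0 bit 4; 44 bits remain
Read 2: bits[4:15] width=11 -> value=1050 (bin 10000011010); offset now 15 = byte 1 bit 7; 33 bits remain
Read 3: bits[15:18] width=3 -> value=2 (bin 010); offset now 18 = byte 2 bit 2; 30 bits remain
Read 4: bits[18:20] width=2 -> value=0 (bin 00); offset now 20 = byte 2 bit 4; 28 bits remain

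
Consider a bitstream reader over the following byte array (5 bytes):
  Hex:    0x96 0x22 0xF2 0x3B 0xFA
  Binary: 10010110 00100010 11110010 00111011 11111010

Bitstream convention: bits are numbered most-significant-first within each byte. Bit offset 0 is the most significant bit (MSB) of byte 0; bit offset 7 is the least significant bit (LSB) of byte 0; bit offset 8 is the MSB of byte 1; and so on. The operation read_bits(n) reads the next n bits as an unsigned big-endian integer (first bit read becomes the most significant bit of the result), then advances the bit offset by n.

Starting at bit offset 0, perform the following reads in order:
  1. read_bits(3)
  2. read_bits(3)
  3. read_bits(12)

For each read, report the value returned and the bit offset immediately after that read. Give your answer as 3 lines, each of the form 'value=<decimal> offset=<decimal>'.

Read 1: bits[0:3] width=3 -> value=4 (bin 100); offset now 3 = byte 0 bit 3; 37 bits remain
Read 2: bits[3:6] width=3 -> value=5 (bin 101); offset now 6 = byte 0 bit 6; 34 bits remain
Read 3: bits[6:18] width=12 -> value=2187 (bin 100010001011); offset now 18 = byte 2 bit 2; 22 bits remain

Answer: value=4 offset=3
value=5 offset=6
value=2187 offset=18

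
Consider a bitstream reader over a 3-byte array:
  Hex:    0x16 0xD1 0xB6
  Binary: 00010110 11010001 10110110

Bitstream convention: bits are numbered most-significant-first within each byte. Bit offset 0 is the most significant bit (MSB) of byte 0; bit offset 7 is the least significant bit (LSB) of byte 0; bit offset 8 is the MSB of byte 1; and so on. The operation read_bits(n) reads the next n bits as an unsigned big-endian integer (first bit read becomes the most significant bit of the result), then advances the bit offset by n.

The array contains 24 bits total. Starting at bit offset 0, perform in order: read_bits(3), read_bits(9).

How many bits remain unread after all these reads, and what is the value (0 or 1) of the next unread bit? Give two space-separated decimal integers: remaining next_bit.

Answer: 12 0

Derivation:
Read 1: bits[0:3] width=3 -> value=0 (bin 000); offset now 3 = byte 0 bit 3; 21 bits remain
Read 2: bits[3:12] width=9 -> value=365 (bin 101101101); offset now 12 = byte 1 bit 4; 12 bits remain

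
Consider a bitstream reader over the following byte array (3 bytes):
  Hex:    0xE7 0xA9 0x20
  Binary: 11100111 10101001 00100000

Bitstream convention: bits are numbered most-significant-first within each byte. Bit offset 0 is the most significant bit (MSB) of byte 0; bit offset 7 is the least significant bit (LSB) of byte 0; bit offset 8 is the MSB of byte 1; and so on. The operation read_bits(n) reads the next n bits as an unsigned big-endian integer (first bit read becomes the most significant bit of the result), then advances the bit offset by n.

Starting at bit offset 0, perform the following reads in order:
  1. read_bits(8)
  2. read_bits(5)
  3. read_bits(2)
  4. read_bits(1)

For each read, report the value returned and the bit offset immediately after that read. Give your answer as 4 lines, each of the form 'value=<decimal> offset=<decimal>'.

Read 1: bits[0:8] width=8 -> value=231 (bin 11100111); offset now 8 = byte 1 bit 0; 16 bits remain
Read 2: bits[8:13] width=5 -> value=21 (bin 10101); offset now 13 = byte 1 bit 5; 11 bits remain
Read 3: bits[13:15] width=2 -> value=0 (bin 00); offset now 15 = byte 1 bit 7; 9 bits remain
Read 4: bits[15:16] width=1 -> value=1 (bin 1); offset now 16 = byte 2 bit 0; 8 bits remain

Answer: value=231 offset=8
value=21 offset=13
value=0 offset=15
value=1 offset=16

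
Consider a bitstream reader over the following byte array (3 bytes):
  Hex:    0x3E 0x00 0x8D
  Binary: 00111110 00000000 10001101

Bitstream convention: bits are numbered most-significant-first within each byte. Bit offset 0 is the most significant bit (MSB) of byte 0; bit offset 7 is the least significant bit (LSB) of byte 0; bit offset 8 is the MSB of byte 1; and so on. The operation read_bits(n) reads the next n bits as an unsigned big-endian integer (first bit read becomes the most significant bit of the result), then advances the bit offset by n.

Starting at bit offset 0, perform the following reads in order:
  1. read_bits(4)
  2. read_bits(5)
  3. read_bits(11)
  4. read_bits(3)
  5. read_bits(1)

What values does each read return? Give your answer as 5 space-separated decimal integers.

Answer: 3 28 8 6 1

Derivation:
Read 1: bits[0:4] width=4 -> value=3 (bin 0011); offset now 4 = byte 0 bit 4; 20 bits remain
Read 2: bits[4:9] width=5 -> value=28 (bin 11100); offset now 9 = byte 1 bit 1; 15 bits remain
Read 3: bits[9:20] width=11 -> value=8 (bin 00000001000); offset now 20 = byte 2 bit 4; 4 bits remain
Read 4: bits[20:23] width=3 -> value=6 (bin 110); offset now 23 = byte 2 bit 7; 1 bits remain
Read 5: bits[23:24] width=1 -> value=1 (bin 1); offset now 24 = byte 3 bit 0; 0 bits remain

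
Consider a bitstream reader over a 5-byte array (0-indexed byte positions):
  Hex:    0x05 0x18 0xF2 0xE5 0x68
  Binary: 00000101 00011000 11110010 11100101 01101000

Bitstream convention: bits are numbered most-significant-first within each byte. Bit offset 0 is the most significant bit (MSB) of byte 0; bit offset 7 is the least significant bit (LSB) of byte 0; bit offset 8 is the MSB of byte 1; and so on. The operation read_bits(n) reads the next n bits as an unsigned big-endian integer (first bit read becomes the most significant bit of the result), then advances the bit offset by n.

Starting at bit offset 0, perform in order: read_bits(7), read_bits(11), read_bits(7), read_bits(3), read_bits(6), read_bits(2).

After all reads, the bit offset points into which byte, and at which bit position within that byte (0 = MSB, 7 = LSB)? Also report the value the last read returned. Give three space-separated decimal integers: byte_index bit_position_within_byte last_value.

Answer: 4 4 2

Derivation:
Read 1: bits[0:7] width=7 -> value=2 (bin 0000010); offset now 7 = byte 0 bit 7; 33 bits remain
Read 2: bits[7:18] width=11 -> value=1123 (bin 10001100011); offset now 18 = byte 2 bit 2; 22 bits remain
Read 3: bits[18:25] width=7 -> value=101 (bin 1100101); offset now 25 = byte 3 bit 1; 15 bits remain
Read 4: bits[25:28] width=3 -> value=6 (bin 110); offset now 28 = byte 3 bit 4; 12 bits remain
Read 5: bits[28:34] width=6 -> value=21 (bin 010101); offset now 34 = byte 4 bit 2; 6 bits remain
Read 6: bits[34:36] width=2 -> value=2 (bin 10); offset now 36 = byte 4 bit 4; 4 bits remain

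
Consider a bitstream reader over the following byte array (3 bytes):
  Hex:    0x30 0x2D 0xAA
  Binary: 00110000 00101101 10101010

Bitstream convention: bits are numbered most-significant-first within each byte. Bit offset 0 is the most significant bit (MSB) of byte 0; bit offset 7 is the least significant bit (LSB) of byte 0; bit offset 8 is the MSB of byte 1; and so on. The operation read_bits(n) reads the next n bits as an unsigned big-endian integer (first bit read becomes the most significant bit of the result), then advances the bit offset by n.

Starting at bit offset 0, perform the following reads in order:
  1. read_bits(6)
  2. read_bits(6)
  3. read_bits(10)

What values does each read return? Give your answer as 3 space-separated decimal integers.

Read 1: bits[0:6] width=6 -> value=12 (bin 001100); offset now 6 = byte 0 bit 6; 18 bits remain
Read 2: bits[6:12] width=6 -> value=2 (bin 000010); offset now 12 = byte 1 bit 4; 12 bits remain
Read 3: bits[12:22] width=10 -> value=874 (bin 1101101010); offset now 22 = byte 2 bit 6; 2 bits remain

Answer: 12 2 874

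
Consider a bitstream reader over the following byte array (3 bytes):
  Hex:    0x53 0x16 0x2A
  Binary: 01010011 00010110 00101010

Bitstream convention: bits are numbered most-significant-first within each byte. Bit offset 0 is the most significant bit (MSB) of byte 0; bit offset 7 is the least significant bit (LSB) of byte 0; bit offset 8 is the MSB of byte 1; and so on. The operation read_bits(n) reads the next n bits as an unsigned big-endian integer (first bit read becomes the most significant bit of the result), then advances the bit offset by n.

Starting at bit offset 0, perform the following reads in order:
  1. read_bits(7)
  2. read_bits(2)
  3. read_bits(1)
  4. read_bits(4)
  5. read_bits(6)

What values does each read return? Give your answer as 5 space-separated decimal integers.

Answer: 41 2 0 5 34

Derivation:
Read 1: bits[0:7] width=7 -> value=41 (bin 0101001); offset now 7 = byte 0 bit 7; 17 bits remain
Read 2: bits[7:9] width=2 -> value=2 (bin 10); offset now 9 = byte 1 bit 1; 15 bits remain
Read 3: bits[9:10] width=1 -> value=0 (bin 0); offset now 10 = byte 1 bit 2; 14 bits remain
Read 4: bits[10:14] width=4 -> value=5 (bin 0101); offset now 14 = byte 1 bit 6; 10 bits remain
Read 5: bits[14:20] width=6 -> value=34 (bin 100010); offset now 20 = byte 2 bit 4; 4 bits remain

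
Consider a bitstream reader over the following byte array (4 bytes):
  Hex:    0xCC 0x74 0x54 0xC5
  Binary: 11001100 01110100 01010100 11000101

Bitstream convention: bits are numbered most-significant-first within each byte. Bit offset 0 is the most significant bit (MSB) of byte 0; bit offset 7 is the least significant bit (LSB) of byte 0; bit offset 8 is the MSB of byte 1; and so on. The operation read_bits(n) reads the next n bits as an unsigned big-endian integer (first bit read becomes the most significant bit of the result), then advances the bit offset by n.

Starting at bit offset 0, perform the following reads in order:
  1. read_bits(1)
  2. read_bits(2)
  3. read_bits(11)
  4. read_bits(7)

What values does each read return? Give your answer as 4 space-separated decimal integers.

Answer: 1 2 797 10

Derivation:
Read 1: bits[0:1] width=1 -> value=1 (bin 1); offset now 1 = byte 0 bit 1; 31 bits remain
Read 2: bits[1:3] width=2 -> value=2 (bin 10); offset now 3 = byte 0 bit 3; 29 bits remain
Read 3: bits[3:14] width=11 -> value=797 (bin 01100011101); offset now 14 = byte 1 bit 6; 18 bits remain
Read 4: bits[14:21] width=7 -> value=10 (bin 0001010); offset now 21 = byte 2 bit 5; 11 bits remain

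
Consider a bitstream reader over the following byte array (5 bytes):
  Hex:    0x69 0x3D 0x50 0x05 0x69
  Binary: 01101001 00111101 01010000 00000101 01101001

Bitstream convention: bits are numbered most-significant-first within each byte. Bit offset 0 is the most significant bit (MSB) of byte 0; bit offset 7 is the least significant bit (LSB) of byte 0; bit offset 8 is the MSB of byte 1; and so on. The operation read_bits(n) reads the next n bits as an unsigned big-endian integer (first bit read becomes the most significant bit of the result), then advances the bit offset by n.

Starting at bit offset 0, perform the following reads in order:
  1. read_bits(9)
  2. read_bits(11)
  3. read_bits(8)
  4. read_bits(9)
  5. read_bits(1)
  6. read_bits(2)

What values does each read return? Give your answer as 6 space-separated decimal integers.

Answer: 210 981 0 173 0 1

Derivation:
Read 1: bits[0:9] width=9 -> value=210 (bin 011010010); offset now 9 = byte 1 bit 1; 31 bits remain
Read 2: bits[9:20] width=11 -> value=981 (bin 01111010101); offset now 20 = byte 2 bit 4; 20 bits remain
Read 3: bits[20:28] width=8 -> value=0 (bin 00000000); offset now 28 = byte 3 bit 4; 12 bits remain
Read 4: bits[28:37] width=9 -> value=173 (bin 010101101); offset now 37 = byte 4 bit 5; 3 bits remain
Read 5: bits[37:38] width=1 -> value=0 (bin 0); offset now 38 = byte 4 bit 6; 2 bits remain
Read 6: bits[38:40] width=2 -> value=1 (bin 01); offset now 40 = byte 5 bit 0; 0 bits remain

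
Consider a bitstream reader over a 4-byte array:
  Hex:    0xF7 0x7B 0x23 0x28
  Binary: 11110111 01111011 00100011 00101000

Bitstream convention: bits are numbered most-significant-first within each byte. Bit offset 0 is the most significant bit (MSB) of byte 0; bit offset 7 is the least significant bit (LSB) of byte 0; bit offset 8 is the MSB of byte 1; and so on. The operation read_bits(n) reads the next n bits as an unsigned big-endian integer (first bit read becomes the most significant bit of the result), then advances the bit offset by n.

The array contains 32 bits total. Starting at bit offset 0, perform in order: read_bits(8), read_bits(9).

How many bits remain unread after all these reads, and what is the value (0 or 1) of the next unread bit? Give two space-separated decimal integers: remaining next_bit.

Answer: 15 0

Derivation:
Read 1: bits[0:8] width=8 -> value=247 (bin 11110111); offset now 8 = byte 1 bit 0; 24 bits remain
Read 2: bits[8:17] width=9 -> value=246 (bin 011110110); offset now 17 = byte 2 bit 1; 15 bits remain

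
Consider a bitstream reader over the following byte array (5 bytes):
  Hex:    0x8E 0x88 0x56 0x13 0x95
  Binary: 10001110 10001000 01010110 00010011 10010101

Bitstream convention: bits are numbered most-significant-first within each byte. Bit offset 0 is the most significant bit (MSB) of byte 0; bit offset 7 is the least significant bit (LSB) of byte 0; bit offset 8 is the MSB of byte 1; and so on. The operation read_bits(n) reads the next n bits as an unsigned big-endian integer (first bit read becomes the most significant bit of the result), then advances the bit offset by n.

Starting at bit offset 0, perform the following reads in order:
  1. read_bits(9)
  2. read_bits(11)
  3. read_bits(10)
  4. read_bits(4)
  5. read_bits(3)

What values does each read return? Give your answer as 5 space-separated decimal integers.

Read 1: bits[0:9] width=9 -> value=285 (bin 100011101); offset now 9 = byte 1 bit 1; 31 bits remain
Read 2: bits[9:20] width=11 -> value=133 (bin 00010000101); offset now 20 = byte 2 bit 4; 20 bits remain
Read 3: bits[20:30] width=10 -> value=388 (bin 0110000100); offset now 30 = byte 3 bit 6; 10 bits remain
Read 4: bits[30:34] width=4 -> value=14 (bin 1110); offset now 34 = byte 4 bit 2; 6 bits remain
Read 5: bits[34:37] width=3 -> value=2 (bin 010); offset now 37 = byte 4 bit 5; 3 bits remain

Answer: 285 133 388 14 2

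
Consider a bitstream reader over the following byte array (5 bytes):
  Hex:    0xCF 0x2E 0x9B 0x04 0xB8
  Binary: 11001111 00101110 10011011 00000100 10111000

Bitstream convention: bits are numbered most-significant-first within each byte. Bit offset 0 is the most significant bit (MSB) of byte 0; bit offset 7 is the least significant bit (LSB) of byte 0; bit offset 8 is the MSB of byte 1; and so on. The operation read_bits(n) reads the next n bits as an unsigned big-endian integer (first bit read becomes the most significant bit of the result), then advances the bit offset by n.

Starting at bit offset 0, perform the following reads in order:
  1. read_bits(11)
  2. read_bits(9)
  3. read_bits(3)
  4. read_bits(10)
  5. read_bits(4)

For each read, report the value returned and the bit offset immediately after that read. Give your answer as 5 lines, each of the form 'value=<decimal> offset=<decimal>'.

Read 1: bits[0:11] width=11 -> value=1657 (bin 11001111001); offset now 11 = byte 1 bit 3; 29 bits remain
Read 2: bits[11:20] width=9 -> value=233 (bin 011101001); offset now 20 = byte 2 bit 4; 20 bits remain
Read 3: bits[20:23] width=3 -> value=5 (bin 101); offset now 23 = byte 2 bit 7; 17 bits remain
Read 4: bits[23:33] width=10 -> value=521 (bin 1000001001); offset now 33 = byte 4 bit 1; 7 bits remain
Read 5: bits[33:37] width=4 -> value=7 (bin 0111); offset now 37 = byte 4 bit 5; 3 bits remain

Answer: value=1657 offset=11
value=233 offset=20
value=5 offset=23
value=521 offset=33
value=7 offset=37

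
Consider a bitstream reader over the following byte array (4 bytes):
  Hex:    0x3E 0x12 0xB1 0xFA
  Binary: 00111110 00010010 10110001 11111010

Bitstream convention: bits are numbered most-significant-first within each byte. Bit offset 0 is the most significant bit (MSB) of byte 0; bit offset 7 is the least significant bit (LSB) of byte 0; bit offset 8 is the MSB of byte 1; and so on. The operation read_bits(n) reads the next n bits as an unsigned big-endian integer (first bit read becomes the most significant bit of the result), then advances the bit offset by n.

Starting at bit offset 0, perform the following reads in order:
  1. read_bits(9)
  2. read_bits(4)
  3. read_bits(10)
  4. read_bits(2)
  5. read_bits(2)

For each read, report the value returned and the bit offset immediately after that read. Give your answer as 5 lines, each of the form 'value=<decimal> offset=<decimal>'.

Answer: value=124 offset=9
value=2 offset=13
value=344 offset=23
value=3 offset=25
value=3 offset=27

Derivation:
Read 1: bits[0:9] width=9 -> value=124 (bin 001111100); offset now 9 = byte 1 bit 1; 23 bits remain
Read 2: bits[9:13] width=4 -> value=2 (bin 0010); offset now 13 = byte 1 bit 5; 19 bits remain
Read 3: bits[13:23] width=10 -> value=344 (bin 0101011000); offset now 23 = byte 2 bit 7; 9 bits remain
Read 4: bits[23:25] width=2 -> value=3 (bin 11); offset now 25 = byte 3 bit 1; 7 bits remain
Read 5: bits[25:27] width=2 -> value=3 (bin 11); offset now 27 = byte 3 bit 3; 5 bits remain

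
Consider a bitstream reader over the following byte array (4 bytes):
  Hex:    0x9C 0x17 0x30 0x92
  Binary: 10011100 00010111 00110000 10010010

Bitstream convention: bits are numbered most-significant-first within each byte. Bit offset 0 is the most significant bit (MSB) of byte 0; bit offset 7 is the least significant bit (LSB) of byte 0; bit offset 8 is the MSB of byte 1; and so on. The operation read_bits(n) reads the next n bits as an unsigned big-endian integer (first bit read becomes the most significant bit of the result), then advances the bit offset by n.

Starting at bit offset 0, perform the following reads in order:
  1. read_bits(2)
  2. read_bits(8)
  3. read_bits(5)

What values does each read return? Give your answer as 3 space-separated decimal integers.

Read 1: bits[0:2] width=2 -> value=2 (bin 10); offset now 2 = byte 0 bit 2; 30 bits remain
Read 2: bits[2:10] width=8 -> value=112 (bin 01110000); offset now 10 = byte 1 bit 2; 22 bits remain
Read 3: bits[10:15] width=5 -> value=11 (bin 01011); offset now 15 = byte 1 bit 7; 17 bits remain

Answer: 2 112 11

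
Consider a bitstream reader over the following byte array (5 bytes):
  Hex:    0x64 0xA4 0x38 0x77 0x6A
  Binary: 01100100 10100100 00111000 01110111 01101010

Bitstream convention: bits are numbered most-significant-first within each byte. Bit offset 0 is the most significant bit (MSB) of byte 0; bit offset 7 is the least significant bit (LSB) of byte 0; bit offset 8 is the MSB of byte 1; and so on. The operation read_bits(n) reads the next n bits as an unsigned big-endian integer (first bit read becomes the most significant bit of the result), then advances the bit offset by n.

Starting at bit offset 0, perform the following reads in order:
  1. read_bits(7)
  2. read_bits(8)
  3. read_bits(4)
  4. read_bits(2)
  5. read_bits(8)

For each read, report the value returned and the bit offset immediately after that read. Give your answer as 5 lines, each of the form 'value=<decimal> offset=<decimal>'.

Read 1: bits[0:7] width=7 -> value=50 (bin 0110010); offset now 7 = byte 0 bit 7; 33 bits remain
Read 2: bits[7:15] width=8 -> value=82 (bin 01010010); offset now 15 = byte 1 bit 7; 25 bits remain
Read 3: bits[15:19] width=4 -> value=1 (bin 0001); offset now 19 = byte 2 bit 3; 21 bits remain
Read 4: bits[19:21] width=2 -> value=3 (bin 11); offset now 21 = byte 2 bit 5; 19 bits remain
Read 5: bits[21:29] width=8 -> value=14 (bin 00001110); offset now 29 = byte 3 bit 5; 11 bits remain

Answer: value=50 offset=7
value=82 offset=15
value=1 offset=19
value=3 offset=21
value=14 offset=29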